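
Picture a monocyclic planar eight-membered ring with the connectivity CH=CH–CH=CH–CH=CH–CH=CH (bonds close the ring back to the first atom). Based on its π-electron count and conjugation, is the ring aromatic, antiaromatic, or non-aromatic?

Antiaromatic

The p orbitals form a continuous loop: every atom in a ring double bond is sp² and brings one electron to the p orbital. The ring is fully conjugated.
Adding the contributions, 4 × 2 = 8 from the 4 double-bond units.
8 = 4(2); a planar, fully conjugated 4n system is antiaromatic.
(The species described is cyclooctatetraene.)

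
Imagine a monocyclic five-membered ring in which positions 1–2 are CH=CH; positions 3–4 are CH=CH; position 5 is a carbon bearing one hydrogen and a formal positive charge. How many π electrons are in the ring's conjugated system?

4

The p orbitals form a continuous loop: every atom in a ring double bond is sp² and brings one electron to the p orbital; the carbocation has an empty p orbital. The ring is fully conjugated.
Adding the contributions, 2 × 2 = 4 from the double-bond units + 0 from the CH(+) atom = 4.
(The species described is the cyclopentadienyl cation.)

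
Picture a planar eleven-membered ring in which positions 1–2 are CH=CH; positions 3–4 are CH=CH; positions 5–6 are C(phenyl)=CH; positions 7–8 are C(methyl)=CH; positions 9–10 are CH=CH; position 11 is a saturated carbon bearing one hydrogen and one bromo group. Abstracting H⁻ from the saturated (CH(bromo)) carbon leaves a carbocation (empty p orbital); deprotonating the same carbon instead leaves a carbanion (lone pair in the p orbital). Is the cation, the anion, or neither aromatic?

The cation

Once that carbon is sp², every ring atom has a p orbital and both ions are fully conjugated.
Cation: 5 × 2 + 0 = 10 π electrons → 4(2)+2, aromatic.
Anion: 5 × 2 + 2 = 12 π electrons → 4(3), antiaromatic.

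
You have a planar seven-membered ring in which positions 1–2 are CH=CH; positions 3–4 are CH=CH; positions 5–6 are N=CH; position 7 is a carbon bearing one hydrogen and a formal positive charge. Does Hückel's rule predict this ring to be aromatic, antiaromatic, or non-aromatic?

Aromatic

The p orbitals form a continuous loop: every atom in a ring double bond is sp² and brings one electron to the p orbital; each sp² =N– keeps its lone pair in-plane and puts one electron into the π system; the carbocation has an empty p orbital. The ring is fully conjugated.
Tallying contributions gives 3 × 2 = 6 from the double-bond units + 0 from the CH(+) atom = 6.
With 6 π electrons (n = 1), the Hückel 4n+2 condition holds.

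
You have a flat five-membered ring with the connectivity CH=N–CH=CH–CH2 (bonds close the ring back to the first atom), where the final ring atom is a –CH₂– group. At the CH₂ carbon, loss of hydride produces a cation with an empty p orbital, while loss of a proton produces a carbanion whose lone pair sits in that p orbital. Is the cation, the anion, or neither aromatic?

In both ions every ring atom is sp² and contributes a p orbital, so both rings are fully conjugated.
Cation: 2 × 2 + 0 = 4 π electrons → 4(1), antiaromatic.
Anion: 2 × 2 + 2 = 6 π electrons → 4(1)+2, aromatic.

The anion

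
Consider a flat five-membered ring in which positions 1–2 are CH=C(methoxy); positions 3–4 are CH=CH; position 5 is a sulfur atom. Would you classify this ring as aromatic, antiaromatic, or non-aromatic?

Aromatic

Check conjugation: the double-bond atoms are sp², each contributing one p electron; the sulfur donates one lone pair from its p orbital — every position has a p orbital, so the cyclic π system is continuous.
π-electron count: 2 × 2 = 4 from the double-bond units + 2 from the S atom = 6.
6 = 4(1) + 2, which satisfies Hückel's 4n+2 rule.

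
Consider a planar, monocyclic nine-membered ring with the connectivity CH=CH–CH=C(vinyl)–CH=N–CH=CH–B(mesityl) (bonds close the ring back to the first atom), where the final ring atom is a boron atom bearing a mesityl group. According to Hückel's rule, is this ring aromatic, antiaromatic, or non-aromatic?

Antiaromatic

Every ring atom contributes a p orbital perpendicular to the ring (the double-bond atoms are sp², each contributing one p electron; each =N– nitrogen is pyridine-type (lone pair in the sp² plane, one electron in the p orbital); the boron has an empty p orbital), so the π system is cyclic and fully conjugated.
Adding the contributions, 4 × 2 = 8 from the double-bond units + 0 from the B(mesityl) atom = 8.
With 8 = 4·2 π electrons, Hückel's rule classifies the planar ring as antiaromatic.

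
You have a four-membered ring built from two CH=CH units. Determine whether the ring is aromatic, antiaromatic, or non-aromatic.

Antiaromatic

The p orbitals form a continuous loop: every atom in a ring double bond is sp² and brings one electron to the p orbital. The ring is fully conjugated.
π-electron count: 2 × 2 = 4 from the 2 double-bond units.
4 = 4(1); a planar, fully conjugated 4n system is antiaromatic.
(The species described is cyclobutadiene.)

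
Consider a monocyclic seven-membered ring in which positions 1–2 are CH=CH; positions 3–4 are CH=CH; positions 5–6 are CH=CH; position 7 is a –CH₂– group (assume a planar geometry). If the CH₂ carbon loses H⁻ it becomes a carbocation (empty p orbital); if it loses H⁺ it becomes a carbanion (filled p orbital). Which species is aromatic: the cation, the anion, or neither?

In either ion the ring is fully conjugated: every atom, including the new sp² carbon, supplies a p orbital.
Cation: 3 × 2 + 0 = 6 π electrons → 4(1)+2, aromatic.
Anion: 3 × 2 + 2 = 8 π electrons → 4(2), antiaromatic.

The cation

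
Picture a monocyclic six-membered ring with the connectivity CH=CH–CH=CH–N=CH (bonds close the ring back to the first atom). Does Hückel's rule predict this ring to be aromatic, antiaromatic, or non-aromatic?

The p orbitals form a continuous loop: each doubly-bonded ring atom is sp² with one p-orbital electron; the doubly-bonded nitrogens are pyridine-type — their lone pairs lie in the ring plane, leaving one electron in the p orbital. The ring is fully conjugated.
π-electron count: 3 × 2 = 6 from the 3 double-bond units.
With 6 π electrons (n = 1), the Hückel 4n+2 condition holds.

Aromatic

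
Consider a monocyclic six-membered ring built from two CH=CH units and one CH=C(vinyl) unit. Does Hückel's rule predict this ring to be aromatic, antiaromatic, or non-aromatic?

Aromatic

All ring atoms are sp² and supply a p orbital to the ring (every atom in a ring double bond is sp² and brings one electron to the p orbital); the conjugation is uninterrupted.
Counting π electrons: 3 × 2 = 6 from the 3 double-bond units.
Since 6 = 4·1 + 2, the ring meets the 4n+2 criterion.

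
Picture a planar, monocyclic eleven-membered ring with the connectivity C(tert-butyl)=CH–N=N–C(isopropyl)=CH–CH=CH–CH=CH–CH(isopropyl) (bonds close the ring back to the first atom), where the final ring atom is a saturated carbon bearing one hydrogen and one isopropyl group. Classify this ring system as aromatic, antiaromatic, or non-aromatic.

The CH(isopropyl) position has four σ bonds — that saturated carbon is sp³ and has no p orbital in the ring π system — so the cyclic conjugation is interrupted.
Hückel's rule only applies to fully conjugated rings, so this one is simply non-aromatic.

Non-aromatic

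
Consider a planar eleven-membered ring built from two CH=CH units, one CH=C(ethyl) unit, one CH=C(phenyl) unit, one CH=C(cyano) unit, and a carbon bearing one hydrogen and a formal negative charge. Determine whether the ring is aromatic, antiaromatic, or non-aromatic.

All ring atoms are sp² and supply a p orbital to the ring (every atom in a ring double bond is sp² and brings one electron to the p orbital; the carbanion's lone pair occupies the p orbital); the conjugation is uninterrupted.
π-electron count: 5 × 2 = 10 from the double-bond units + 2 from the CH(-) atom = 12.
With 12 = 4·3 π electrons, Hückel's rule classifies the planar ring as antiaromatic.

Antiaromatic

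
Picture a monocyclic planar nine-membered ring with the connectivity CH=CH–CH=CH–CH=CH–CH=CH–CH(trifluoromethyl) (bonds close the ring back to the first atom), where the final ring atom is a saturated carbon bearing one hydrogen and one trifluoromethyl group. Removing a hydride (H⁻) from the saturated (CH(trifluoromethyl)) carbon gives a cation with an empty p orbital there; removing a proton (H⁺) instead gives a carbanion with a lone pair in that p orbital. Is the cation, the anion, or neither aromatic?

In either ion the ring is fully conjugated: every atom, including the new sp² carbon, supplies a p orbital.
Cation: 4 × 2 + 0 = 8 π electrons → 4(2), antiaromatic.
Anion: 4 × 2 + 2 = 10 π electrons → 4(2)+2, aromatic.

The anion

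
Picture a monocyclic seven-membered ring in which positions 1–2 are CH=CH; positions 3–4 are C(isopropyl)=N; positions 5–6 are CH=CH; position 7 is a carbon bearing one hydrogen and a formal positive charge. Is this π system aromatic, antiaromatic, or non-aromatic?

Aromatic

Check conjugation: each doubly-bonded ring atom is sp² with one p-orbital electron; the doubly-bonded nitrogens are pyridine-type — their lone pairs lie in the ring plane, leaving one electron in the p orbital; the carbocation has an empty p orbital — every position has a p orbital, so the cyclic π system is continuous.
Adding the contributions, 3 × 2 = 6 from the double-bond units + 0 from the CH(+) atom = 6.
With 6 π electrons (n = 1), the Hückel 4n+2 condition holds.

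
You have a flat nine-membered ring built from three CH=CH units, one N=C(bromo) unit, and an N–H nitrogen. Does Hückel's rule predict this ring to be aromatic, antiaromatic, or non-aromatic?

The p orbitals form a continuous loop: each doubly-bonded ring atom is sp² with one p-orbital electron; each =N– nitrogen is pyridine-type (lone pair in the sp² plane, one electron in the p orbital); the pyrrole-type nitrogen donates its lone pair from the p orbital. The ring is fully conjugated.
Adding the contributions, 4 × 2 = 8 from the double-bond units + 2 from the NH atom = 10.
That gives a 4n+2 count (10, n = 2).

Aromatic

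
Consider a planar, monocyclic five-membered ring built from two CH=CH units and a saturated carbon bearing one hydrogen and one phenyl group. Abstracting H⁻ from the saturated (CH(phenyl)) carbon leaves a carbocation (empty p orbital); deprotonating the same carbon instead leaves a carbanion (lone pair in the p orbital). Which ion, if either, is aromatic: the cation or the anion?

In either ion the ring is fully conjugated: every atom, including the new sp² carbon, supplies a p orbital.
Cation: 2 × 2 + 0 = 4 π electrons → 4(1), antiaromatic.
Anion: 2 × 2 + 2 = 6 π electrons → 4(1)+2, aromatic.

The anion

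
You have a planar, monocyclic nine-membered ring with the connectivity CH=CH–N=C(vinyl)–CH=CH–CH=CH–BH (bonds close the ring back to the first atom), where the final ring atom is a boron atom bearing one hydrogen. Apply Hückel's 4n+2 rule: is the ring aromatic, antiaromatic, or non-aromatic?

Antiaromatic

All ring atoms are sp² and supply a p orbital to the ring (the double-bond atoms are sp², each contributing one p electron; each sp² =N– keeps its lone pair in-plane and puts one electron into the π system; the boron has an empty p orbital); the conjugation is uninterrupted.
Tallying contributions gives 4 × 2 = 8 from the double-bond units + 0 from the BH atom = 8.
A 4n π count (8, n = 2) in a planar conjugated ring means antiaromatic.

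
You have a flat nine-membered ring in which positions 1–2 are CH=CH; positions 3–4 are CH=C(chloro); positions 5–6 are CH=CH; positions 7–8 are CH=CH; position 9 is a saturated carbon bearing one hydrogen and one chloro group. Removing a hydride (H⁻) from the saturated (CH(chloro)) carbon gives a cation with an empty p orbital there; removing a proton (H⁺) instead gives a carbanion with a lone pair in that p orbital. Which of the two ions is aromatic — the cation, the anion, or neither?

The anion

Once that carbon is sp², every ring atom has a p orbital and both ions are fully conjugated.
Cation: 4 × 2 + 0 = 8 π electrons → 4(2), antiaromatic.
Anion: 4 × 2 + 2 = 10 π electrons → 4(2)+2, aromatic.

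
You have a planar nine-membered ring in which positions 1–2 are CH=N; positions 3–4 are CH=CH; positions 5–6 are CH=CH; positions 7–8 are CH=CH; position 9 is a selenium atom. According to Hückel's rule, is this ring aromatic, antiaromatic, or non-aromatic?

The p orbitals form a continuous loop: each doubly-bonded ring atom is sp² with one p-orbital electron; each =N– nitrogen is pyridine-type (lone pair in the sp² plane, one electron in the p orbital); the selenium donates one lone pair from its p orbital. The ring is fully conjugated.
π-electron count: 4 × 2 = 8 from the double-bond units + 2 from the Se atom = 10.
10 = 4(2) + 2, which satisfies Hückel's 4n+2 rule.

Aromatic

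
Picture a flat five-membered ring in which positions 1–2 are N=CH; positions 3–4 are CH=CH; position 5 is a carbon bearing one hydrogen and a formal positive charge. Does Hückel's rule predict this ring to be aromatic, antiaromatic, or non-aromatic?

Antiaromatic

Check conjugation: each doubly-bonded ring atom is sp² with one p-orbital electron; the doubly-bonded nitrogens are pyridine-type — their lone pairs lie in the ring plane, leaving one electron in the p orbital; the carbocation has an empty p orbital — every position has a p orbital, so the cyclic π system is continuous.
Adding the contributions, 2 × 2 = 4 from the double-bond units + 0 from the CH(+) atom = 4.
With 4 = 4·1 π electrons, Hückel's rule classifies the planar ring as antiaromatic.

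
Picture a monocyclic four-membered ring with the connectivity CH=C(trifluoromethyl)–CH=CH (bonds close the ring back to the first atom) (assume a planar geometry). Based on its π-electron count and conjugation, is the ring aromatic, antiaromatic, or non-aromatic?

Antiaromatic

All ring atoms are sp² and supply a p orbital to the ring (the double-bond atoms are sp², each contributing one p electron); the conjugation is uninterrupted.
Counting π electrons: 2 × 2 = 4 from the 2 double-bond units.
With 4 = 4·1 π electrons, Hückel's rule classifies the planar ring as antiaromatic.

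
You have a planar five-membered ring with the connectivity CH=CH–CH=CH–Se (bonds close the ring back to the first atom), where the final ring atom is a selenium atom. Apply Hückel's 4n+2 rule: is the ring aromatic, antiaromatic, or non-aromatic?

Every ring atom contributes a p orbital perpendicular to the ring (the double-bond atoms are sp², each contributing one p electron; the selenium donates one lone pair from its p orbital), so the π system is cyclic and fully conjugated.
Tallying contributions gives 2 × 2 = 4 from the double-bond units + 2 from the Se atom = 6.
That gives a 4n+2 count (6, n = 1).

Aromatic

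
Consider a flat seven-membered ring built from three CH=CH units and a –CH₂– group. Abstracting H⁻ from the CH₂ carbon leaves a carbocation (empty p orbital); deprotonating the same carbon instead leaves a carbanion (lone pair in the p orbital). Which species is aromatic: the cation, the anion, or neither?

The cation

Both ions have a continuous loop of p orbitals — each ring atom is sp².
Cation: 3 × 2 + 0 = 6 π electrons → 4(1)+2, aromatic.
Anion: 3 × 2 + 2 = 8 π electrons → 4(2), antiaromatic.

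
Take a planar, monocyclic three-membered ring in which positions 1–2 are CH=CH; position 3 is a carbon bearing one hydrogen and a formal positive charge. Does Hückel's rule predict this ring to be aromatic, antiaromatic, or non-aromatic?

Aromatic

All ring atoms are sp² and supply a p orbital to the ring (the double-bond atoms are sp², each contributing one p electron; the carbocation has an empty p orbital); the conjugation is uninterrupted.
π-electron count: 1 × 2 = 2 from the double-bond unit + 0 from the CH(+) atom = 2.
With 2 π electrons (n = 0), the Hückel 4n+2 condition holds.
(The species described is the cyclopropenyl cation.)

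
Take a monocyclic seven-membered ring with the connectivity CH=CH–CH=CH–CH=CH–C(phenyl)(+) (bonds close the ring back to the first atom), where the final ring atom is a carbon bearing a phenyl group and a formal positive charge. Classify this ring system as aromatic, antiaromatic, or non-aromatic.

All ring atoms are sp² and supply a p orbital to the ring (each doubly-bonded ring atom is sp² with one p-orbital electron; the carbocation has an empty p orbital); the conjugation is uninterrupted.
Tallying contributions gives 3 × 2 = 6 from the double-bond units + 0 from the C(phenyl)(+) atom = 6.
Since 6 = 4·1 + 2, the ring meets the 4n+2 criterion.

Aromatic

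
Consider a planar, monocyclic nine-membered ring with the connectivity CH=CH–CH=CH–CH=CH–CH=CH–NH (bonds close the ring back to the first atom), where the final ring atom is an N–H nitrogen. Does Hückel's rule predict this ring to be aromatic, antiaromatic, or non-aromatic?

All ring atoms are sp² and supply a p orbital to the ring (each doubly-bonded ring atom is sp² with one p-orbital electron; the pyrrole-type nitrogen donates its lone pair from the p orbital); the conjugation is uninterrupted.
π-electron count: 4 × 2 = 8 from the double-bond units + 2 from the NH atom = 10.
With 10 π electrons (n = 2), the Hückel 4n+2 condition holds.

Aromatic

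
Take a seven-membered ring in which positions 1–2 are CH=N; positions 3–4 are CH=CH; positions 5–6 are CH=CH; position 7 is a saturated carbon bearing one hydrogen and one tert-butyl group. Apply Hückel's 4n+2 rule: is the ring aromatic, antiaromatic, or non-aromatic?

At the CH(tert-butyl) position, that saturated carbon is sp³ and has no p orbital in the ring π system; the ring's p-orbital overlap is broken there.
Hückel's rule only applies to fully conjugated rings, so this one is simply non-aromatic.

Non-aromatic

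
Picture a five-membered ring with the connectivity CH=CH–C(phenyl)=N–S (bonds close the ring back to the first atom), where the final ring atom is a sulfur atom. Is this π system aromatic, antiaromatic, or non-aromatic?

Aromatic

Every ring atom contributes a p orbital perpendicular to the ring (every atom in a ring double bond is sp² and brings one electron to the p orbital; the doubly-bonded nitrogens are pyridine-type — their lone pairs lie in the ring plane, leaving one electron in the p orbital; the sulfur donates one lone pair from its p orbital), so the π system is cyclic and fully conjugated.
Counting π electrons: 2 × 2 = 4 from the double-bond units + 2 from the S atom = 6.
With 6 π electrons (n = 1), the Hückel 4n+2 condition holds.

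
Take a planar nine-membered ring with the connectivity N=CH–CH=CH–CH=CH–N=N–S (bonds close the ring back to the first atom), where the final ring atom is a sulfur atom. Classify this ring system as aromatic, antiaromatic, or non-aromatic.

Aromatic

Every ring atom contributes a p orbital perpendicular to the ring (every atom in a ring double bond is sp² and brings one electron to the p orbital; the doubly-bonded nitrogens are pyridine-type — their lone pairs lie in the ring plane, leaving one electron in the p orbital; the sulfur donates one lone pair from its p orbital), so the π system is cyclic and fully conjugated.
π-electron count: 4 × 2 = 8 from the double-bond units + 2 from the S atom = 10.
With 10 π electrons (n = 2), the Hückel 4n+2 condition holds.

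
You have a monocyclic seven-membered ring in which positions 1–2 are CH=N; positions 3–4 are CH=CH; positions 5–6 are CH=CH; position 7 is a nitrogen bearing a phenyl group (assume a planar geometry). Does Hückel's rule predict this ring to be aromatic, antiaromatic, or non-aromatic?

All ring atoms are sp² and supply a p orbital to the ring (each doubly-bonded ring atom is sp² with one p-orbital electron; the doubly-bonded nitrogens are pyridine-type — their lone pairs lie in the ring plane, leaving one electron in the p orbital; the pyrrole-type nitrogen donates its lone pair from the p orbital); the conjugation is uninterrupted.
π-electron count: 3 × 2 = 6 from the double-bond units + 2 from the N(phenyl) atom = 8.
8 = 4(2); a planar, fully conjugated 4n system is antiaromatic.

Antiaromatic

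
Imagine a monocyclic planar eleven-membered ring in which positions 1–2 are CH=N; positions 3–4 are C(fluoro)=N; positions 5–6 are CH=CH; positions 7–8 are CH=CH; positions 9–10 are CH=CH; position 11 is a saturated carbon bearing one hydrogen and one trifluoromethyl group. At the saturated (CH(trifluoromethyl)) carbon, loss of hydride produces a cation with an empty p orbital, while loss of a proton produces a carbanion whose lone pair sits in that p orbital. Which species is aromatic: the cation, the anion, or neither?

Both ions have a continuous loop of p orbitals — each ring atom is sp².
Cation: 5 × 2 + 0 = 10 π electrons → 4(2)+2, aromatic.
Anion: 5 × 2 + 2 = 12 π electrons → 4(3), antiaromatic.

The cation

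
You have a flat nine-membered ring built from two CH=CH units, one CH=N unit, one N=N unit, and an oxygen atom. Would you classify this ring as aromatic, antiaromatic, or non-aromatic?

Aromatic

The p orbitals form a continuous loop: each doubly-bonded ring atom is sp² with one p-orbital electron; each =N– nitrogen is pyridine-type (lone pair in the sp² plane, one electron in the p orbital); the oxygen donates one lone pair from its p orbital. The ring is fully conjugated.
Adding the contributions, 4 × 2 = 8 from the double-bond units + 2 from the O atom = 10.
Since 10 = 4·2 + 2, the ring meets the 4n+2 criterion.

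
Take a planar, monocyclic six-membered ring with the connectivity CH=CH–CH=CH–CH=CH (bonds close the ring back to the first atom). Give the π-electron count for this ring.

All ring atoms are sp² and supply a p orbital to the ring (each doubly-bonded ring atom is sp² with one p-orbital electron); the conjugation is uninterrupted.
π-electron count: 3 × 2 = 6 from the 3 double-bond units.
This is benzene.

6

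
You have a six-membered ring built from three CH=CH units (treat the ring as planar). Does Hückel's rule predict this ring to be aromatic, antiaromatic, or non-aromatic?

The p orbitals form a continuous loop: every atom in a ring double bond is sp² and brings one electron to the p orbital. The ring is fully conjugated.
Adding the contributions, 3 × 2 = 6 from the 3 double-bond units.
That gives a 4n+2 count (6, n = 1).
(The species described is benzene.)

Aromatic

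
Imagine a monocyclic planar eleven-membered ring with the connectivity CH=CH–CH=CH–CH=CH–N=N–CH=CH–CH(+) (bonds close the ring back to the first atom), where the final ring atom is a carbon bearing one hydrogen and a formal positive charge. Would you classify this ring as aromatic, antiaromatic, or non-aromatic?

Check conjugation: every atom in a ring double bond is sp² and brings one electron to the p orbital; each sp² =N– keeps its lone pair in-plane and puts one electron into the π system; the carbocation has an empty p orbital — every position has a p orbital, so the cyclic π system is continuous.
Adding the contributions, 5 × 2 = 10 from the double-bond units + 0 from the CH(+) atom = 10.
That gives a 4n+2 count (10, n = 2).

Aromatic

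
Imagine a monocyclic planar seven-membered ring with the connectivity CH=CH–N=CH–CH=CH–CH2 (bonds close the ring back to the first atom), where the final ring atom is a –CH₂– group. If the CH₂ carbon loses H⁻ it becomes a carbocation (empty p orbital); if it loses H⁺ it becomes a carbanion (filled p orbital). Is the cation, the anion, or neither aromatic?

In both ions every ring atom is sp² and contributes a p orbital, so both rings are fully conjugated.
Cation: 3 × 2 + 0 = 6 π electrons → 4(1)+2, aromatic.
Anion: 3 × 2 + 2 = 8 π electrons → 4(2), antiaromatic.

The cation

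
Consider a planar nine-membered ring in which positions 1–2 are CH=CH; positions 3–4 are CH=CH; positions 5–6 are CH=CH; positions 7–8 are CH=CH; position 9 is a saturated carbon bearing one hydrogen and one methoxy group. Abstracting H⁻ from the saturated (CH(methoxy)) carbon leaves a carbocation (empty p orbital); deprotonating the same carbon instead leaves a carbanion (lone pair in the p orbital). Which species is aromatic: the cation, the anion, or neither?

The anion

In both ions every ring atom is sp² and contributes a p orbital, so both rings are fully conjugated.
Cation: 4 × 2 + 0 = 8 π electrons → 4(2), antiaromatic.
Anion: 4 × 2 + 2 = 10 π electrons → 4(2)+2, aromatic.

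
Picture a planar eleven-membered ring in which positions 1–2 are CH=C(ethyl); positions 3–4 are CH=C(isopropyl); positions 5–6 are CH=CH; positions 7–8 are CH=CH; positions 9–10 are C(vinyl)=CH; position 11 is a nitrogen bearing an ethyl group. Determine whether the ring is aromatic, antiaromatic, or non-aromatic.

Antiaromatic

All ring atoms are sp² and supply a p orbital to the ring (every atom in a ring double bond is sp² and brings one electron to the p orbital; the pyrrole-type nitrogen donates its lone pair from the p orbital); the conjugation is uninterrupted.
Tallying contributions gives 5 × 2 = 10 from the double-bond units + 2 from the N(ethyl) atom = 12.
With 12 = 4·3 π electrons, Hückel's rule classifies the planar ring as antiaromatic.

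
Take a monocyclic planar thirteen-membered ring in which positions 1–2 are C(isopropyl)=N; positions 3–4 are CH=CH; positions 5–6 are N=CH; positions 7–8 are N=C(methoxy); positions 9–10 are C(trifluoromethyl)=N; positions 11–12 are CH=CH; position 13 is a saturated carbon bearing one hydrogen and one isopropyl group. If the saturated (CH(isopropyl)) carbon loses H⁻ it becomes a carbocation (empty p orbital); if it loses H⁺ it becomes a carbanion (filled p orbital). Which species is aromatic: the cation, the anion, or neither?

The anion

Once that carbon is sp², every ring atom has a p orbital and both ions are fully conjugated.
Cation: 6 × 2 + 0 = 12 π electrons → 4(3), antiaromatic.
Anion: 6 × 2 + 2 = 14 π electrons → 4(3)+2, aromatic.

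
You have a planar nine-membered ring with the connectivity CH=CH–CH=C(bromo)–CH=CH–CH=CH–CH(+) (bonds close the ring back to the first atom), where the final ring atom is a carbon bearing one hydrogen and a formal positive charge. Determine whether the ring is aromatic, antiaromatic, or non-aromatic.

Check conjugation: the double-bond atoms are sp², each contributing one p electron; the carbocation has an empty p orbital — every position has a p orbital, so the cyclic π system is continuous.
π-electron count: 4 × 2 = 8 from the double-bond units + 0 from the CH(+) atom = 8.
8 = 4(2); a planar, fully conjugated 4n system is antiaromatic.

Antiaromatic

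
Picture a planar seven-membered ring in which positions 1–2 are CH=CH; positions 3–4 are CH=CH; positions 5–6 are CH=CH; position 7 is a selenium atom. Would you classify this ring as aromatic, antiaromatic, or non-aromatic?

Antiaromatic

The p orbitals form a continuous loop: every atom in a ring double bond is sp² and brings one electron to the p orbital; the selenium donates one lone pair from its p orbital. The ring is fully conjugated.
Adding the contributions, 3 × 2 = 6 from the double-bond units + 2 from the Se atom = 8.
8 is a 4n count (n = 2), so the planar conjugated ring is antiaromatic.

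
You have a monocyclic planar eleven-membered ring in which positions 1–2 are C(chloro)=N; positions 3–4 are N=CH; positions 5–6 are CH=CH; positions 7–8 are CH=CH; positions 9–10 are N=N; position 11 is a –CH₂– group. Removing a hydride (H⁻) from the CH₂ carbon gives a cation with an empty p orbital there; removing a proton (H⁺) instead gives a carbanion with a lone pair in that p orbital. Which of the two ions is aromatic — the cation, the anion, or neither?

In both ions every ring atom is sp² and contributes a p orbital, so both rings are fully conjugated.
Cation: 5 × 2 + 0 = 10 π electrons → 4(2)+2, aromatic.
Anion: 5 × 2 + 2 = 12 π electrons → 4(3), antiaromatic.

The cation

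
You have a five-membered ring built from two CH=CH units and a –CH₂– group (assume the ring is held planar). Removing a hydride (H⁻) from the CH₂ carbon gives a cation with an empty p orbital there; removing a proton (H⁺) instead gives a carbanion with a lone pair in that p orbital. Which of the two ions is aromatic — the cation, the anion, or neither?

Both ions have a continuous loop of p orbitals — each ring atom is sp².
Cation: 2 × 2 + 0 = 4 π electrons → 4(1), antiaromatic.
Anion: 2 × 2 + 2 = 6 π electrons → 4(1)+2, aromatic.

The anion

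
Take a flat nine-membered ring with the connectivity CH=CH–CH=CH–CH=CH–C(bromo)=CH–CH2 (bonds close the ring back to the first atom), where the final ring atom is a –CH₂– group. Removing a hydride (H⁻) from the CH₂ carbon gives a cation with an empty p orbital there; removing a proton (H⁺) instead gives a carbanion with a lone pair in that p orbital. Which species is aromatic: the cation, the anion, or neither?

The anion

Both ions have a continuous loop of p orbitals — each ring atom is sp².
Cation: 4 × 2 + 0 = 8 π electrons → 4(2), antiaromatic.
Anion: 4 × 2 + 2 = 10 π electrons → 4(2)+2, aromatic.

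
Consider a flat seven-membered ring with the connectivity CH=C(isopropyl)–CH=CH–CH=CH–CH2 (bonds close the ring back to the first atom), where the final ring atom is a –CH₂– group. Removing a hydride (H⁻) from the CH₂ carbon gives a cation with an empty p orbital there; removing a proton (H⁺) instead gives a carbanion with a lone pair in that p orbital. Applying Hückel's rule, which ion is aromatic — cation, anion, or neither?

The cation

In either ion the ring is fully conjugated: every atom, including the new sp² carbon, supplies a p orbital.
Cation: 3 × 2 + 0 = 6 π electrons → 4(1)+2, aromatic.
Anion: 3 × 2 + 2 = 8 π electrons → 4(2), antiaromatic.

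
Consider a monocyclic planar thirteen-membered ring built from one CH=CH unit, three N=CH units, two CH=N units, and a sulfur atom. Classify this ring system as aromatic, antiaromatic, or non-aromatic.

Aromatic

The p orbitals form a continuous loop: every atom in a ring double bond is sp² and brings one electron to the p orbital; the doubly-bonded nitrogens are pyridine-type — their lone pairs lie in the ring plane, leaving one electron in the p orbital; the sulfur donates one lone pair from its p orbital. The ring is fully conjugated.
Counting π electrons: 6 × 2 = 12 from the double-bond units + 2 from the S atom = 14.
With 14 π electrons (n = 3), the Hückel 4n+2 condition holds.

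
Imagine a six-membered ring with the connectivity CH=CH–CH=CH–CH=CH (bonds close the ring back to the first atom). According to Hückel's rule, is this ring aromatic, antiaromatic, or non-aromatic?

Aromatic

Every ring atom contributes a p orbital perpendicular to the ring (every atom in a ring double bond is sp² and brings one electron to the p orbital), so the π system is cyclic and fully conjugated.
Tallying contributions gives 3 × 2 = 6 from the 3 double-bond units.
6 = 4(1) + 2, which satisfies Hückel's 4n+2 rule.
(This ring is benzene.)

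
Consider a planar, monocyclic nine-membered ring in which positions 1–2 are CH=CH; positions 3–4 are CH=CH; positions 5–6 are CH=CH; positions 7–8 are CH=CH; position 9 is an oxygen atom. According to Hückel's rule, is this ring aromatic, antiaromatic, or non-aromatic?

Aromatic

Every ring atom contributes a p orbital perpendicular to the ring (every atom in a ring double bond is sp² and brings one electron to the p orbital; the oxygen donates one lone pair from its p orbital), so the π system is cyclic and fully conjugated.
Counting π electrons: 4 × 2 = 8 from the double-bond units + 2 from the O atom = 10.
10 = 4(2) + 2, which satisfies Hückel's 4n+2 rule.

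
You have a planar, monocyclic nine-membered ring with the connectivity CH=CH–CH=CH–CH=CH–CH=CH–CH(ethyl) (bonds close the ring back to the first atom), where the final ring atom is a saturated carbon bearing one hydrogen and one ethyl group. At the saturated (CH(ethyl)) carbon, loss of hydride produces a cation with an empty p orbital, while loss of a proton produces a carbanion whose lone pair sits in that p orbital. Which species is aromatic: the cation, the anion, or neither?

The anion

In either ion the ring is fully conjugated: every atom, including the new sp² carbon, supplies a p orbital.
Cation: 4 × 2 + 0 = 8 π electrons → 4(2), antiaromatic.
Anion: 4 × 2 + 2 = 10 π electrons → 4(2)+2, aromatic.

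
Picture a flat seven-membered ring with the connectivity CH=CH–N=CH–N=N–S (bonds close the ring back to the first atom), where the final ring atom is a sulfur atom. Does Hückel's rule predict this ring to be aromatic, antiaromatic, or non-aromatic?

Every ring atom contributes a p orbital perpendicular to the ring (the double-bond atoms are sp², each contributing one p electron; each sp² =N– keeps its lone pair in-plane and puts one electron into the π system; the sulfur donates one lone pair from its p orbital), so the π system is cyclic and fully conjugated.
Adding the contributions, 3 × 2 = 6 from the double-bond units + 2 from the S atom = 8.
8 is a 4n count (n = 2), so the planar conjugated ring is antiaromatic.

Antiaromatic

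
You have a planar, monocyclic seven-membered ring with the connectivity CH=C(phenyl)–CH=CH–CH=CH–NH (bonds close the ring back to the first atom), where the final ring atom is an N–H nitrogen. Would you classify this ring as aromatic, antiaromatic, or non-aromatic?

Antiaromatic

Check conjugation: each doubly-bonded ring atom is sp² with one p-orbital electron; the pyrrole-type nitrogen donates its lone pair from the p orbital — every position has a p orbital, so the cyclic π system is continuous.
Counting π electrons: 3 × 2 = 6 from the double-bond units + 2 from the NH atom = 8.
8 = 4(2); a planar, fully conjugated 4n system is antiaromatic.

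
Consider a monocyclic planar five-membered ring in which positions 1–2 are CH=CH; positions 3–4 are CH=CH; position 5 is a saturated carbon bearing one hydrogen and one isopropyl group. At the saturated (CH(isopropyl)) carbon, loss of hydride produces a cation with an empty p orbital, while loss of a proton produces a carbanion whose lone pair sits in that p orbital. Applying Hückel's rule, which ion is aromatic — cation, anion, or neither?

The anion

Once that carbon is sp², every ring atom has a p orbital and both ions are fully conjugated.
Cation: 2 × 2 + 0 = 4 π electrons → 4(1), antiaromatic.
Anion: 2 × 2 + 2 = 6 π electrons → 4(1)+2, aromatic.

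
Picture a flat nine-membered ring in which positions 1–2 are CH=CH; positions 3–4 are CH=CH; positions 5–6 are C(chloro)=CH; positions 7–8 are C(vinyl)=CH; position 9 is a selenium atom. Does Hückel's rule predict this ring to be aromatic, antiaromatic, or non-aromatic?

Aromatic

Every ring atom contributes a p orbital perpendicular to the ring (every atom in a ring double bond is sp² and brings one electron to the p orbital; the selenium donates one lone pair from its p orbital), so the π system is cyclic and fully conjugated.
π-electron count: 4 × 2 = 8 from the double-bond units + 2 from the Se atom = 10.
Since 10 = 4·2 + 2, the ring meets the 4n+2 criterion.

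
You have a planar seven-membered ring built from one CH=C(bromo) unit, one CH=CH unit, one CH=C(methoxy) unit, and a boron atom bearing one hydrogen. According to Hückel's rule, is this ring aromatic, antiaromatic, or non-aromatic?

Aromatic

Every ring atom contributes a p orbital perpendicular to the ring (every atom in a ring double bond is sp² and brings one electron to the p orbital; the boron has an empty p orbital), so the π system is cyclic and fully conjugated.
Adding the contributions, 3 × 2 = 6 from the double-bond units + 0 from the BH atom = 6.
That gives a 4n+2 count (6, n = 1).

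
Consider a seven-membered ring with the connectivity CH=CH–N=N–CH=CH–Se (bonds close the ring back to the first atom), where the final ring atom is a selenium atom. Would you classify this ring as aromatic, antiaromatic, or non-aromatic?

Antiaromatic

Check conjugation: the double-bond atoms are sp², each contributing one p electron; the doubly-bonded nitrogens are pyridine-type — their lone pairs lie in the ring plane, leaving one electron in the p orbital; the selenium donates one lone pair from its p orbital — every position has a p orbital, so the cyclic π system is continuous.
Adding the contributions, 3 × 2 = 6 from the double-bond units + 2 from the Se atom = 8.
A 4n π count (8, n = 2) in a planar conjugated ring means antiaromatic.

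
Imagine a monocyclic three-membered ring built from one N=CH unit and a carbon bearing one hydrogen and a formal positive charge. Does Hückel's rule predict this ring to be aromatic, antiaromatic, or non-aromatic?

The p orbitals form a continuous loop: each doubly-bonded ring atom is sp² with one p-orbital electron; the doubly-bonded nitrogens are pyridine-type — their lone pairs lie in the ring plane, leaving one electron in the p orbital; the carbocation has an empty p orbital. The ring is fully conjugated.
Adding the contributions, 1 × 2 = 2 from the double-bond unit + 0 from the CH(+) atom = 2.
That gives a 4n+2 count (2, n = 0).

Aromatic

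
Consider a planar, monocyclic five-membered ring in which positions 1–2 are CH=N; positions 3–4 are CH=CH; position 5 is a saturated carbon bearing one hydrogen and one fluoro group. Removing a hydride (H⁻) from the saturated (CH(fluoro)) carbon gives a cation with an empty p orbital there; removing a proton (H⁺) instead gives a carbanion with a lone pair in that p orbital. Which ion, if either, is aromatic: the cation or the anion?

Once that carbon is sp², every ring atom has a p orbital and both ions are fully conjugated.
Cation: 2 × 2 + 0 = 4 π electrons → 4(1), antiaromatic.
Anion: 2 × 2 + 2 = 6 π electrons → 4(1)+2, aromatic.

The anion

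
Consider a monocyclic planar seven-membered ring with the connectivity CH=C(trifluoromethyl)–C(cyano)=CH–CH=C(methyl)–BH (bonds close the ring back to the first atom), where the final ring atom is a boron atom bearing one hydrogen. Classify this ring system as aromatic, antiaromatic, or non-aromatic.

Check conjugation: every atom in a ring double bond is sp² and brings one electron to the p orbital; the boron has an empty p orbital — every position has a p orbital, so the cyclic π system is continuous.
Counting π electrons: 3 × 2 = 6 from the double-bond units + 0 from the BH atom = 6.
With 6 π electrons (n = 1), the Hückel 4n+2 condition holds.

Aromatic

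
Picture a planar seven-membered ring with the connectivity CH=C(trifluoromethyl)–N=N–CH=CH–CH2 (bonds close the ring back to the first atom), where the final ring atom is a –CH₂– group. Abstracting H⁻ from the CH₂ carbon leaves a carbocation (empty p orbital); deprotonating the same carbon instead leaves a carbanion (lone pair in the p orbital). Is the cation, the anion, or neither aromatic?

Both ions have a continuous loop of p orbitals — each ring atom is sp².
Cation: 3 × 2 + 0 = 6 π electrons → 4(1)+2, aromatic.
Anion: 3 × 2 + 2 = 8 π electrons → 4(2), antiaromatic.

The cation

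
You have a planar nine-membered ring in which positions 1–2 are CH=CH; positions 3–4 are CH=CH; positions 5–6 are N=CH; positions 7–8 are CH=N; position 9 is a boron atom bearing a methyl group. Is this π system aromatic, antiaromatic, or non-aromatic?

Antiaromatic

The p orbitals form a continuous loop: each doubly-bonded ring atom is sp² with one p-orbital electron; each =N– nitrogen is pyridine-type (lone pair in the sp² plane, one electron in the p orbital); the boron has an empty p orbital. The ring is fully conjugated.
π-electron count: 4 × 2 = 8 from the double-bond units + 0 from the B(methyl) atom = 8.
8 = 4(2); a planar, fully conjugated 4n system is antiaromatic.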